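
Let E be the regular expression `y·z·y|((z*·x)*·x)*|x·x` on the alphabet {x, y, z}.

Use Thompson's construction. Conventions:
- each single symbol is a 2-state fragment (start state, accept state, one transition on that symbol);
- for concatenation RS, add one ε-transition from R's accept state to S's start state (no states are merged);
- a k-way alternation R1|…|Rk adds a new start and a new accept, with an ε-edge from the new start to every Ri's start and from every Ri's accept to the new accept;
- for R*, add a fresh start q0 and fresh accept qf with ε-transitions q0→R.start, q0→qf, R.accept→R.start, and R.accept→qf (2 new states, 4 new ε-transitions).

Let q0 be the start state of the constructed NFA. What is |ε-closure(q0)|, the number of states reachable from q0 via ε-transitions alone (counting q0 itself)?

13

Let C(F) = |ε-closure(F.start)| within fragment F, and note whether F accepts ε. Symbol fragments have C = 1 and do not accept ε. Then:
  y·z·y — |ε-closure| equals the left operand's closure size = 1 (its accept is not ε-reachable, so the closure stops there)
  z* — new start has ε-edges to the inner start and to the new accept, so |ε-closure| = 2 + 1 = 3
  z*·x — the left operand accepts ε, so the closure extends into the next operand (via the concat ε-link); |ε-closure| = 3 + 1 = 4
  (z*·x)* — the star's fresh start ε-reaches both the body's start and the fresh accept: |ε-closure| = 2 + 4 = 6
  (z*·x)*·x — |ε-closure| = 6 + 1 = 7 (closure spills across the concat boundary because the left factor accepts ε)
  ((z*·x)*·x)* — new start has ε-edges to the inner start and to the new accept, so |ε-closure| = 2 + 7 = 9
  x·x — |ε-closure| equals the left operand's closure size = 1 (its accept is not ε-reachable, so the closure stops there)
  y·z·y|((z*·x)*·x)*|x·x — new start ε-reaches every alternative's start; at least one alternative accepts ε, so the union's new accept is reached too: |ε-closure| = 1 + 1 + 9 + 1 + 1 = 13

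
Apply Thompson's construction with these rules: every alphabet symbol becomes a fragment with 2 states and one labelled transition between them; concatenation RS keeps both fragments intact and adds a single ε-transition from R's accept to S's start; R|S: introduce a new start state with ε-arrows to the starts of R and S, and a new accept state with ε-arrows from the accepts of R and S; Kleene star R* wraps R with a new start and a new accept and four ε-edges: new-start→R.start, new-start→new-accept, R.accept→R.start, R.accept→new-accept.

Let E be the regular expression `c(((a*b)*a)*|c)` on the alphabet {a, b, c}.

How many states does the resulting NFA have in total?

18

Per subexpression:
Each of the 5 symbol leaves contributes a 2-state fragment.
  a* = 4 states
  a*b = 6 states
  (a*b)* = 8 states
  (a*b)*a = 10 states
  ((a*b)*a)* = 12 states
  ((a*b)*a)*|c = 16 states
  c(((a*b)*a)*|c) = 18 states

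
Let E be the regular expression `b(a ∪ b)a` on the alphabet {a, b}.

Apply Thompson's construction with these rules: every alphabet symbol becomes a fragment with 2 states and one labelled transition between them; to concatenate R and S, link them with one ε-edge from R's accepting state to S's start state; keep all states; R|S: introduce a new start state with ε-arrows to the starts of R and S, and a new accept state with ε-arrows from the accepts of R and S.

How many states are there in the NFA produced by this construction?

Bottom-up over the parse tree:
Each of the 4 symbol leaves contributes a 2-state fragment.
  a ∪ b — 6 states
  b(a ∪ b)a — 10 states

10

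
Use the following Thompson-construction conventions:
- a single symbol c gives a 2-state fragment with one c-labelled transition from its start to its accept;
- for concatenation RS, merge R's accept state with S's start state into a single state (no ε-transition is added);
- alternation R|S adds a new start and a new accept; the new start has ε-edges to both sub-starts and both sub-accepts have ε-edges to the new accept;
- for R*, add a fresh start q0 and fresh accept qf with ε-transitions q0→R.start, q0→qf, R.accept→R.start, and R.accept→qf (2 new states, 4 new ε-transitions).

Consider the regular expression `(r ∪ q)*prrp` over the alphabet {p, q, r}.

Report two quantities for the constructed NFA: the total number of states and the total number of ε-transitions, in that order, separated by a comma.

12, 8

Per subexpression:
Each of the 6 symbol leaves contributes 2 states and 0 ε-transitions.
  r ∪ q = 6 states, 4 ε-transitions
  (r ∪ q)* = 8 states, 8 ε-transitions
  (r ∪ q)*prrp = 12 states, 8 ε-transitions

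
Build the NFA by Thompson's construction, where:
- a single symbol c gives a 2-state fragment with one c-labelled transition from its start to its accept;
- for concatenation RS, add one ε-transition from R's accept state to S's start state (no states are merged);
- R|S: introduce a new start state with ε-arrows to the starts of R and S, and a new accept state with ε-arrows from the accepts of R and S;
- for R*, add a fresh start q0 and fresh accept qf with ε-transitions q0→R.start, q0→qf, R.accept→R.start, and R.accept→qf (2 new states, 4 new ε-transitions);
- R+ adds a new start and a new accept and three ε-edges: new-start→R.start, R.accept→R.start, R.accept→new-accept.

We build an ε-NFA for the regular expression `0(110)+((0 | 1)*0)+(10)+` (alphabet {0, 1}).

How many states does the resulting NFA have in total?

28

Bottom-up over the parse tree:
Each of the 9 symbol leaves contributes a 2-state fragment.
  110 = 6 states
  (110)+ = 8 states
  0 | 1 = 6 states
  (0 | 1)* = 8 states
  (0 | 1)*0 = 10 states
  ((0 | 1)*0)+ = 12 states
  10 = 4 states
  (10)+ = 6 states
  0(110)+((0 | 1)*0)+(10)+ = 28 states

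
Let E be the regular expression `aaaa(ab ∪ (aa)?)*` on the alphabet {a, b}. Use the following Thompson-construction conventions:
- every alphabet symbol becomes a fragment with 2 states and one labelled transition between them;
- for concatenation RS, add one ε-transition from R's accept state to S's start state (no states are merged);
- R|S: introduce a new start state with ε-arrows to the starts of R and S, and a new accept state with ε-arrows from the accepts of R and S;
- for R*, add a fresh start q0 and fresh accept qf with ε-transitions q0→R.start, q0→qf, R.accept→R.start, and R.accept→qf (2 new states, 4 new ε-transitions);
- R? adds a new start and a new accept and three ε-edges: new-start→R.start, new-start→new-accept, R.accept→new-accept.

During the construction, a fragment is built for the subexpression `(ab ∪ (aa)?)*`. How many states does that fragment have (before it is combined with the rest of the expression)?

14

Fragment for `(ab ∪ (aa)?)*`:
Each of the 4 symbol leaves contributes a 2-state fragment.
  ab = 4 states
  aa = 4 states
  (aa)? = 6 states
  ab ∪ (aa)? = 12 states
  (ab ∪ (aa)?)* = 14 states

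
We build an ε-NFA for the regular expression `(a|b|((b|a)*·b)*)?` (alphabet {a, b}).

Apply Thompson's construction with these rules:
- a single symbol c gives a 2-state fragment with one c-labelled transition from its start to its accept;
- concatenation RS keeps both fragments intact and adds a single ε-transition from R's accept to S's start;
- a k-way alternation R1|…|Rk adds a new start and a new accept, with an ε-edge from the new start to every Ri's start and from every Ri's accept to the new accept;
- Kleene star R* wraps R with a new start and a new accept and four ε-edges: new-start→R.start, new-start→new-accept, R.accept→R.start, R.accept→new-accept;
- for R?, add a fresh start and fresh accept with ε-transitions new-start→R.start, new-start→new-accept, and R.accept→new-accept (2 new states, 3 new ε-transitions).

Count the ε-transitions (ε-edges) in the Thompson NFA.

22

Per subexpression:
Each of the 5 symbol leaves contributes 0 ε-transitions.
  b|a = 4 ε-transitions
  (b|a)* = 8 ε-transitions
  (b|a)*·b = 9 ε-transitions
  ((b|a)*·b)* = 13 ε-transitions
  a|b|((b|a)*·b)* = 19 ε-transitions
  (a|b|((b|a)*·b)*)? = 22 ε-transitions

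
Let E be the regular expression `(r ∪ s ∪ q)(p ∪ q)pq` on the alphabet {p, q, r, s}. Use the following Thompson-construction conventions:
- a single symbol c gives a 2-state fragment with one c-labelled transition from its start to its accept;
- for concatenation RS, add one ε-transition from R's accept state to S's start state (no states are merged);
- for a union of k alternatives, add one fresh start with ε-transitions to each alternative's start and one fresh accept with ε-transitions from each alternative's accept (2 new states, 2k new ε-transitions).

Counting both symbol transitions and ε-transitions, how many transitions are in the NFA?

20

Recursing over subexpressions:
Each of the 7 symbol leaves contributes 1 transition (1 symbol, 0 ε).
  r ∪ s ∪ q — 9 transitions (3 symbol, 6 ε)
  p ∪ q — 6 transitions (2 symbol, 4 ε)
  (r ∪ s ∪ q)(p ∪ q)pq — 20 transitions (7 symbol, 13 ε)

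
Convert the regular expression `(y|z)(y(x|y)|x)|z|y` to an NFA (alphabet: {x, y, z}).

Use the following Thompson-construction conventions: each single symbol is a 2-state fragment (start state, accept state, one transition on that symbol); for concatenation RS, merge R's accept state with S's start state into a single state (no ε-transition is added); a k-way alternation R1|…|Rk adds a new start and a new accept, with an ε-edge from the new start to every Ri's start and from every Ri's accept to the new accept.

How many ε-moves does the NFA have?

18

Recursing over subexpressions:
Each of the 8 symbol leaves contributes 0 ε-transitions.
  y|z : 4 ε-transitions
  x|y : 4 ε-transitions
  y(x|y) : 4 ε-transitions
  y(x|y)|x : 8 ε-transitions
  (y|z)(y(x|y)|x) : 12 ε-transitions
  (y|z)(y(x|y)|x)|z|y : 18 ε-transitions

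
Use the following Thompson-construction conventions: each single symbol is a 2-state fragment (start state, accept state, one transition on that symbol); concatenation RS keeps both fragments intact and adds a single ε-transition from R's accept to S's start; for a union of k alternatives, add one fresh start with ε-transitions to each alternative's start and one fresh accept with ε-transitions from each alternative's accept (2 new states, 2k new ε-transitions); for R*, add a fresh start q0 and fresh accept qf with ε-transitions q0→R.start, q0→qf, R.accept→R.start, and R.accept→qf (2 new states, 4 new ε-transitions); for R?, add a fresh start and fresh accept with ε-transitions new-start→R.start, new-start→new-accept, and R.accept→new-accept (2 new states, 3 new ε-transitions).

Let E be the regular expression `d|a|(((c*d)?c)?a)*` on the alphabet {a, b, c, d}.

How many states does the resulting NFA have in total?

Recursing over subexpressions:
Each of the 6 symbol leaves contributes a 2-state fragment.
  c* = 4 states
  c*d = 6 states
  (c*d)? = 8 states
  (c*d)?c = 10 states
  ((c*d)?c)? = 12 states
  ((c*d)?c)?a = 14 states
  (((c*d)?c)?a)* = 16 states
  d|a|(((c*d)?c)?a)* = 22 states

22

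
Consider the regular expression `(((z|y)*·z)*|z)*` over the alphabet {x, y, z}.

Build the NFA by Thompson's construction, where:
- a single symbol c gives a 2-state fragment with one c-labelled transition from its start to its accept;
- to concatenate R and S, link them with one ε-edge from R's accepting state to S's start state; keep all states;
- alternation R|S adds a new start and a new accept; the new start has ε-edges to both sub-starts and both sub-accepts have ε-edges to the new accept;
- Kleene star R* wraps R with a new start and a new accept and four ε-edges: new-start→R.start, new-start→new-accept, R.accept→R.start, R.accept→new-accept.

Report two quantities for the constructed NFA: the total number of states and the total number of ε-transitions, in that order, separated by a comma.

18, 21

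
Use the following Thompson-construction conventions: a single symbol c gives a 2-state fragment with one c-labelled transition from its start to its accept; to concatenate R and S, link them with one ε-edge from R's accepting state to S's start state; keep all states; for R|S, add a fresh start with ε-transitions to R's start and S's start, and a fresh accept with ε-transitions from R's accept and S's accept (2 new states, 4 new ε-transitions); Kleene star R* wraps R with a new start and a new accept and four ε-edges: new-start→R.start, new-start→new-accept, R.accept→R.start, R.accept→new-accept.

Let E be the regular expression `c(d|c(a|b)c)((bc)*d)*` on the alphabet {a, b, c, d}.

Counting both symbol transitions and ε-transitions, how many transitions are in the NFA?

31

By structural recursion:
Each of the 9 symbol leaves contributes 1 transition (1 symbol, 0 ε).
  a|b : 6 transitions (2 symbol, 4 ε)
  c(a|b)c : 10 transitions (4 symbol, 6 ε)
  d|c(a|b)c : 15 transitions (5 symbol, 10 ε)
  bc : 3 transitions (2 symbol, 1 ε)
  (bc)* : 7 transitions (2 symbol, 5 ε)
  (bc)*d : 9 transitions (3 symbol, 6 ε)
  ((bc)*d)* : 13 transitions (3 symbol, 10 ε)
  c(d|c(a|b)c)((bc)*d)* : 31 transitions (9 symbol, 22 ε)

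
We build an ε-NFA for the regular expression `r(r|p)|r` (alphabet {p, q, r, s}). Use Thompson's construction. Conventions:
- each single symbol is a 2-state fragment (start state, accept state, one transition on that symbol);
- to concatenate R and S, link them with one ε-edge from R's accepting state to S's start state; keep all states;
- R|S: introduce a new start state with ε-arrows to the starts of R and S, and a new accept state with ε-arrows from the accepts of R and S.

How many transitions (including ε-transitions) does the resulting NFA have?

Building bottom-up:
Each of the 4 symbol leaves contributes 1 transition (1 symbol, 0 ε).
  r|p : 6 transitions (2 symbol, 4 ε)
  r(r|p) : 8 transitions (3 symbol, 5 ε)
  r(r|p)|r : 13 transitions (4 symbol, 9 ε)

13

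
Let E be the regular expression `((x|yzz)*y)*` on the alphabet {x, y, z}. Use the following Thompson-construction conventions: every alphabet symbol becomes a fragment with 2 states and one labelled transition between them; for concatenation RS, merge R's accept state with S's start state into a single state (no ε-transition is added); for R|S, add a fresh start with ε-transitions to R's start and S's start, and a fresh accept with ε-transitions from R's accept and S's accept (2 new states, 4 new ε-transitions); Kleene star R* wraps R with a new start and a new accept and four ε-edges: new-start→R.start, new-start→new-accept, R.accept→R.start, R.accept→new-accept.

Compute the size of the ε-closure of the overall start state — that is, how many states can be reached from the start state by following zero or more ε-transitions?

Compute the ε-closure size of each fragment's start state recursively; a symbol fragment's start has no outgoing ε-edge, so its closure is just itself (size 1).
  yzz : same as the first factor's closure: |ε-closure| = 1
  x|yzz : |ε-closure| = 1 + 1 + 1 = 3 (the new accept is not ε-reachable since no branch accepts ε)
  (x|yzz)* : |ε-closure| = 1 (new start) + 3 (body) + 1 (new accept) = 5
  (x|yzz)*y : |ε-closure| = 5 + (1−1) = 5 (closure spills across the concat boundary because the left factor accepts ε)
  ((x|yzz)*y)* : the star's fresh start ε-reaches both the body's start and the fresh accept: |ε-closure| = 2 + 5 = 7

7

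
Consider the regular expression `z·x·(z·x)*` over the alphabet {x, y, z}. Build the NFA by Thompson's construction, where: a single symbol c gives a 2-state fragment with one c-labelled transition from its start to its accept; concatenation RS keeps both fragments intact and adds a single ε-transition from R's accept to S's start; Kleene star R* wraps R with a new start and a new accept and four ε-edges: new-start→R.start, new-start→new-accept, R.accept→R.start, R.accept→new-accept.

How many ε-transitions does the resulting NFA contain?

7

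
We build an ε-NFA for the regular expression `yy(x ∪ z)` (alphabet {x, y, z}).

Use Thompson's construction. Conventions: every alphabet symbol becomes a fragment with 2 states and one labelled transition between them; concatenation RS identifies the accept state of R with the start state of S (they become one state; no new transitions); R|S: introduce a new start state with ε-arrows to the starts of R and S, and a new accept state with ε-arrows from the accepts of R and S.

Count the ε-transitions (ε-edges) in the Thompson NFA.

4

Per subexpression:
Each of the 4 symbol leaves contributes 0 ε-transitions.
  x ∪ z : 4 ε-transitions
  yy(x ∪ z) : 4 ε-transitions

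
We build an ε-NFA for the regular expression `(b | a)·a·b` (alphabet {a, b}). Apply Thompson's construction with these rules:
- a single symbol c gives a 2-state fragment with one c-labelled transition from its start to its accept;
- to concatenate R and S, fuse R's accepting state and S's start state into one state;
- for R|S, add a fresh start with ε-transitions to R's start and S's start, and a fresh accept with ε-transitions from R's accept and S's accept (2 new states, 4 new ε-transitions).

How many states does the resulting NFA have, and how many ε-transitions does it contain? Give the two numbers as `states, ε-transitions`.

8, 4

By structural recursion:
Each of the 4 symbol leaves contributes 2 states and 0 ε-transitions.
  b | a : 6 states, 4 ε-transitions
  (b | a)·a·b : 8 states, 4 ε-transitions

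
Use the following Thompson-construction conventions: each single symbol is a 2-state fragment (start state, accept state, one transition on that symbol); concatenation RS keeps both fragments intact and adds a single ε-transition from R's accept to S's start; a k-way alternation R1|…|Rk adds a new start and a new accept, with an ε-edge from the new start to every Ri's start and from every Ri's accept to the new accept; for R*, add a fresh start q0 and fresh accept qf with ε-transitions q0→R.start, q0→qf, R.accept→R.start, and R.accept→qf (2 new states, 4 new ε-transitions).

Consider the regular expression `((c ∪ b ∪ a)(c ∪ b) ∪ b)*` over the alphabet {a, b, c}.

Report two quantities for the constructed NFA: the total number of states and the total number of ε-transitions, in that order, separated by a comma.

20, 19

Recursing over subexpressions:
Each of the 6 symbol leaves contributes 2 states and 0 ε-transitions.
  c ∪ b ∪ a = 8 states, 6 ε-transitions
  c ∪ b = 6 states, 4 ε-transitions
  (c ∪ b ∪ a)(c ∪ b) = 14 states, 11 ε-transitions
  (c ∪ b ∪ a)(c ∪ b) ∪ b = 18 states, 15 ε-transitions
  ((c ∪ b ∪ a)(c ∪ b) ∪ b)* = 20 states, 19 ε-transitions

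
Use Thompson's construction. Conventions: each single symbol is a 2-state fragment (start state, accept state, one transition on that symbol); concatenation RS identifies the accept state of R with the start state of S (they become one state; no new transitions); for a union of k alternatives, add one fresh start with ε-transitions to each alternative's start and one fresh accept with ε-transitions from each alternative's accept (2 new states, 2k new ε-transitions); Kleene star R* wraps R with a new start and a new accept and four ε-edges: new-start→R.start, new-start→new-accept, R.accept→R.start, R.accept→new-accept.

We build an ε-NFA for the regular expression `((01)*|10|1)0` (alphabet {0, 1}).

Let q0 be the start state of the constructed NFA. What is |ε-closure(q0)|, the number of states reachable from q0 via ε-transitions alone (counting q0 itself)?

7

Compute the ε-closure size of each fragment's start state recursively; a symbol fragment's start has no outgoing ε-edge, so its closure is just itself (size 1).
  01 → |closure| equals the left operand's closure size = 1 (its accept is not ε-reachable, so the closure stops there)
  (01)* → new start has ε-edges to the inner start and to the new accept, so |closure| = 2 + 1 = 3
  10 → same as the first factor's closure: |closure| = 1
  (01)*|10|1 → |closure| = 1 (new start) + (3 + 1 + 1) + 1 (new accept, since some branch ε-reaches its own accept) = 7
  ((01)*|10|1)0 → the left operand accepts ε, so the closure extends into the next operand (the shared merged state is already counted); |closure| = 7 + (1−1) = 7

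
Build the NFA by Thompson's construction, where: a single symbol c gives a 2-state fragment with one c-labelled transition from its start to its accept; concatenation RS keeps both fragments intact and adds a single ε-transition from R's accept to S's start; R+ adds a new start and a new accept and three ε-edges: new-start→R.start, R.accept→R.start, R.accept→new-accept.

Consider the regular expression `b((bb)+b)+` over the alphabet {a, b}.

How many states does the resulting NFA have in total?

12

Building bottom-up:
Each of the 4 symbol leaves contributes a 2-state fragment.
  bb = 4 states
  (bb)+ = 6 states
  (bb)+b = 8 states
  ((bb)+b)+ = 10 states
  b((bb)+b)+ = 12 states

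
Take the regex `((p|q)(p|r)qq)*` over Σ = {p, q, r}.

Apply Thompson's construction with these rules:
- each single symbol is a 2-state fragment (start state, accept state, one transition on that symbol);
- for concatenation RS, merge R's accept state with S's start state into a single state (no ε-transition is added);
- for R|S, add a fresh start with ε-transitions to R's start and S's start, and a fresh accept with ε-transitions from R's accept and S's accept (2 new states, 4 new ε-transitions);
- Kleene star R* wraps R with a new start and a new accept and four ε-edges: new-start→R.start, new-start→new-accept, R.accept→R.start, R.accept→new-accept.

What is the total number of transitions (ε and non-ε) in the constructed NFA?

18

Bottom-up over the parse tree:
Each of the 6 symbol leaves contributes 1 transition (1 symbol, 0 ε).
  p|q — 6 transitions (2 symbol, 4 ε)
  p|r — 6 transitions (2 symbol, 4 ε)
  (p|q)(p|r)qq — 14 transitions (6 symbol, 8 ε)
  ((p|q)(p|r)qq)* — 18 transitions (6 symbol, 12 ε)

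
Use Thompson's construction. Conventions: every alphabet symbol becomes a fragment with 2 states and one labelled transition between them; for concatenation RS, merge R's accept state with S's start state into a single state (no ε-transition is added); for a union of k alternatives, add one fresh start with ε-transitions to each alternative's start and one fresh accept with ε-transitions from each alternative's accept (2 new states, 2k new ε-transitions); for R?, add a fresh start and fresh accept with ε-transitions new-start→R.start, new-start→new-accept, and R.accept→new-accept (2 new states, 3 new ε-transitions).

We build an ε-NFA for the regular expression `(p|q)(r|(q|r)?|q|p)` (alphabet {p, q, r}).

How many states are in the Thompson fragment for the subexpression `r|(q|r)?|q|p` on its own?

Fragment for `r|(q|r)?|q|p`:
Each of the 5 symbol leaves contributes a 2-state fragment.
  q|r → 6 states
  (q|r)? → 8 states
  r|(q|r)?|q|p → 16 states

16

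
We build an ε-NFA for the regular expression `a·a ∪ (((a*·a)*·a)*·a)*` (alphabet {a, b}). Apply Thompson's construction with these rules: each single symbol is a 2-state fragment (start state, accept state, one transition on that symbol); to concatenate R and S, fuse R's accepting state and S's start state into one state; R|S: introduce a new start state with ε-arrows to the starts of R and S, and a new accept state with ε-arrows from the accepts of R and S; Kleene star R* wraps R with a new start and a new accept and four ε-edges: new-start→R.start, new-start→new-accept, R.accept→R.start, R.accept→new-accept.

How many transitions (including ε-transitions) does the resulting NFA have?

26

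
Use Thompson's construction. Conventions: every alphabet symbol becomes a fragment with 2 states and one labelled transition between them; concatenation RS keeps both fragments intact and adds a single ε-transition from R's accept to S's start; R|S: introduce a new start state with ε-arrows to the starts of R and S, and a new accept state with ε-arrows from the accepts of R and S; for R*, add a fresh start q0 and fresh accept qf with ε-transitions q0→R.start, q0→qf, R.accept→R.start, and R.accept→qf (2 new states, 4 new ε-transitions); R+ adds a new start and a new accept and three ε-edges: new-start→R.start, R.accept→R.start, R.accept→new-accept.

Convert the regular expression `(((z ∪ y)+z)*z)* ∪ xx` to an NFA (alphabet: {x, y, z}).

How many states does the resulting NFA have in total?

Per subexpression:
Each of the 6 symbol leaves contributes a 2-state fragment.
  z ∪ y = 6 states
  (z ∪ y)+ = 8 states
  (z ∪ y)+z = 10 states
  ((z ∪ y)+z)* = 12 states
  ((z ∪ y)+z)*z = 14 states
  (((z ∪ y)+z)*z)* = 16 states
  xx = 4 states
  (((z ∪ y)+z)*z)* ∪ xx = 22 states

22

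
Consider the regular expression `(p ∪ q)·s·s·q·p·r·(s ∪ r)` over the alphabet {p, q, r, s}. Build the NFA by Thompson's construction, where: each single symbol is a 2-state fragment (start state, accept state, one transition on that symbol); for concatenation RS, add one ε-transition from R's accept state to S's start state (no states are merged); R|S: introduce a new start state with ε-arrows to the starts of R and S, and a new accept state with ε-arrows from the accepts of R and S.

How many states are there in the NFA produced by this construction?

22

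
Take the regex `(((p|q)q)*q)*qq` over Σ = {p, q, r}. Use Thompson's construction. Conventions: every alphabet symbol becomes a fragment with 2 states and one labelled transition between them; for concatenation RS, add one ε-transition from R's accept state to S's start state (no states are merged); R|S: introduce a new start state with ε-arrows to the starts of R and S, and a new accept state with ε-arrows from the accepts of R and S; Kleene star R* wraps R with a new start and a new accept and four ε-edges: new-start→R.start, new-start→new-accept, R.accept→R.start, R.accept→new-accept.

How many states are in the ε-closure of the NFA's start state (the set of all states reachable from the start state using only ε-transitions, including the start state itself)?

9

Let C(F) = |ε-closure(F.start)| within fragment F, and note whether F accepts ε. Symbol fragments have C = 1 and do not accept ε. Then:
  p|q → |closure| = 1 + 1 + 1 = 3 (the new accept is not ε-reachable since no branch accepts ε)
  (p|q)q → |closure| equals the left operand's closure size = 3 (its accept is not ε-reachable, so the closure stops there)
  ((p|q)q)* → new start has ε-edges to the inner start and to the new accept, so |closure| = 2 + 3 = 5
  ((p|q)q)*q → the left operand accepts ε, so the closure extends into the next operand (via the concat ε-link); |closure| = 5 + 1 = 6
  (((p|q)q)*q)* → |closure| = 1 (new start) + 6 (body) + 1 (new accept) = 8
  (((p|q)q)*q)*qq → the left operand accepts ε, so the closure extends into the next operand (via the concat ε-link); |closure| = 8 + 1 = 9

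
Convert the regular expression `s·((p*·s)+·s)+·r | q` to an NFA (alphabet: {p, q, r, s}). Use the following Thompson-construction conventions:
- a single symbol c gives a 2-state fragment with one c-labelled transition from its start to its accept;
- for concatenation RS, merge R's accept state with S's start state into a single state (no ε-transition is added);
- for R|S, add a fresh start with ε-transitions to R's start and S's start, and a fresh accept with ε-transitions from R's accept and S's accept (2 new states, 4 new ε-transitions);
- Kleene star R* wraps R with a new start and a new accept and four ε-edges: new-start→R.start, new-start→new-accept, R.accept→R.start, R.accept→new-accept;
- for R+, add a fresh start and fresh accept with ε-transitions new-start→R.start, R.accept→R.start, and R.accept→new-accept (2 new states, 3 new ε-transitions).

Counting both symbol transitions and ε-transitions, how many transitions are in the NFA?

20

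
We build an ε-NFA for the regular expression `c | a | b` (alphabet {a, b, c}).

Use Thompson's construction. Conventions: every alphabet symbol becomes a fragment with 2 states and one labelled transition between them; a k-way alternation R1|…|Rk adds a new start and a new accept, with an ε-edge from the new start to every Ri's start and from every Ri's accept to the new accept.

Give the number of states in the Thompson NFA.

Building bottom-up:
Each of the 3 symbol leaves contributes a 2-state fragment.
  c | a | b = 8 states

8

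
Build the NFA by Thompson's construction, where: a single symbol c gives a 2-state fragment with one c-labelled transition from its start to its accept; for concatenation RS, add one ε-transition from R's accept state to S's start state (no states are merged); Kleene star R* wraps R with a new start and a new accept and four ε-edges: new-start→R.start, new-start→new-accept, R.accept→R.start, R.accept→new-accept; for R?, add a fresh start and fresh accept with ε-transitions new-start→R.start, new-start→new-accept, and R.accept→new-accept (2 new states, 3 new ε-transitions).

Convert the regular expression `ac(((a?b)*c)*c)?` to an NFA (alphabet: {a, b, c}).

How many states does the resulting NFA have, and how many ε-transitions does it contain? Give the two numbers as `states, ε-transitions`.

Bottom-up over the parse tree:
Each of the 6 symbol leaves contributes 2 states and 0 ε-transitions.
  a? = 4 states, 3 ε-transitions
  a?b = 6 states, 4 ε-transitions
  (a?b)* = 8 states, 8 ε-transitions
  (a?b)*c = 10 states, 9 ε-transitions
  ((a?b)*c)* = 12 states, 13 ε-transitions
  ((a?b)*c)*c = 14 states, 14 ε-transitions
  (((a?b)*c)*c)? = 16 states, 17 ε-transitions
  ac(((a?b)*c)*c)? = 20 states, 19 ε-transitions

20, 19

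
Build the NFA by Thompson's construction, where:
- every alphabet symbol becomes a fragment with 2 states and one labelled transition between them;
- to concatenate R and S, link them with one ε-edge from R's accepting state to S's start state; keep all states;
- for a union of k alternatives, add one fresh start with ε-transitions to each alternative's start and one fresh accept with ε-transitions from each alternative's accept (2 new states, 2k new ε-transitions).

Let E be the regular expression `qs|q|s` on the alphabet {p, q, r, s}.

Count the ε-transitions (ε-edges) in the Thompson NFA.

7

Building bottom-up:
Each of the 4 symbol leaves contributes 0 ε-transitions.
  qs : 1 ε-transition
  qs|q|s : 7 ε-transitions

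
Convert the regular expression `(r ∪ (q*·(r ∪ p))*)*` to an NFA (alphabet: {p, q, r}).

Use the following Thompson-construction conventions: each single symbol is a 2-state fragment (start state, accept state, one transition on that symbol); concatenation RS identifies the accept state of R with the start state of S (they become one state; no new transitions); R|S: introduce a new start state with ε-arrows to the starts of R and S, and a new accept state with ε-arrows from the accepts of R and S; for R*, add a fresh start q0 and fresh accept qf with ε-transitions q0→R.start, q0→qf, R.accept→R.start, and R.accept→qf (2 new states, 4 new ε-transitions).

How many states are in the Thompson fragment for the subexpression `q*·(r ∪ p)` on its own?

9

Fragment for `q*·(r ∪ p)`:
Each of the 3 symbol leaves contributes a 2-state fragment.
  q* — 4 states
  r ∪ p — 6 states
  q*·(r ∪ p) — 9 states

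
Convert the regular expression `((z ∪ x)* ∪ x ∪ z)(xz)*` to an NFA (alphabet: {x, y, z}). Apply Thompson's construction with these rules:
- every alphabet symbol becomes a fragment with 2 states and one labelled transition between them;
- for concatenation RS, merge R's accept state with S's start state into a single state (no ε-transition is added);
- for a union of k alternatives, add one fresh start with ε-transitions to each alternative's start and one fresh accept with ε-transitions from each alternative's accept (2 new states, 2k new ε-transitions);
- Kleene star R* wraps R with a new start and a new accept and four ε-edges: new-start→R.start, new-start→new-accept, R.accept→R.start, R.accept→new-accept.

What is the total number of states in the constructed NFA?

Recursing over subexpressions:
Each of the 6 symbol leaves contributes a 2-state fragment.
  z ∪ x : 6 states
  (z ∪ x)* : 8 states
  (z ∪ x)* ∪ x ∪ z : 14 states
  xz : 3 states
  (xz)* : 5 states
  ((z ∪ x)* ∪ x ∪ z)(xz)* : 18 states

18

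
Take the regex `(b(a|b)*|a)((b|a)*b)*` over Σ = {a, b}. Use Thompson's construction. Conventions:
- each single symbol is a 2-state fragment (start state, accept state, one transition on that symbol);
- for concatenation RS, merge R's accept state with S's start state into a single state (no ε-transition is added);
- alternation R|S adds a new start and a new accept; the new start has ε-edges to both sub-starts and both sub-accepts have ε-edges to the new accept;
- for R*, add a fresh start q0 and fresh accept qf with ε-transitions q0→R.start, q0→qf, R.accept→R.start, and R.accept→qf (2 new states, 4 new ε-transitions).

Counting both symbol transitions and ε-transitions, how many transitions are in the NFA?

Recursing over subexpressions:
Each of the 7 symbol leaves contributes 1 transition (1 symbol, 0 ε).
  a|b — 6 transitions (2 symbol, 4 ε)
  (a|b)* — 10 transitions (2 symbol, 8 ε)
  b(a|b)* — 11 transitions (3 symbol, 8 ε)
  b(a|b)*|a — 16 transitions (4 symbol, 12 ε)
  b|a — 6 transitions (2 symbol, 4 ε)
  (b|a)* — 10 transitions (2 symbol, 8 ε)
  (b|a)*b — 11 transitions (3 symbol, 8 ε)
  ((b|a)*b)* — 15 transitions (3 symbol, 12 ε)
  (b(a|b)*|a)((b|a)*b)* — 31 transitions (7 symbol, 24 ε)

31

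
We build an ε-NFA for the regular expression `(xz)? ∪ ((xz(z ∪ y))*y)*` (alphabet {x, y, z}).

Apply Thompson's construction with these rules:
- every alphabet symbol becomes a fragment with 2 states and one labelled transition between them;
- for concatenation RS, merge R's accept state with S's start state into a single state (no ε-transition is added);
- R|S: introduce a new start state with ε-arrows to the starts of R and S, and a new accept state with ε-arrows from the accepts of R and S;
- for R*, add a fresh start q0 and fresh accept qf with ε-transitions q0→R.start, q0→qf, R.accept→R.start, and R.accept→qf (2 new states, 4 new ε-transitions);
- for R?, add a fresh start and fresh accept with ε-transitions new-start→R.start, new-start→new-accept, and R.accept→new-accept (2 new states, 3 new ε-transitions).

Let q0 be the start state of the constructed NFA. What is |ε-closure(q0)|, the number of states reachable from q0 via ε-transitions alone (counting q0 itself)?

Compute the ε-closure size of each fragment's start state recursively; a symbol fragment's start has no outgoing ε-edge, so its closure is just itself (size 1).
  xz : C equals the left operand's closure size = 1 (its accept is not ε-reachable, so the closure stops there)
  (xz)? : new start has ε-edges to the inner start and to the new accept, so C = 2 + 1 = 3
  z ∪ y : new start ε-reaches every alternative's start; none of them accept ε, so the new accept is not reached: C = 1 + 1 + 1 = 3
  xz(z ∪ y) : same as the first factor's closure: C = 1
  (xz(z ∪ y))* : the star's fresh start ε-reaches both the body's start and the fresh accept: C = 2 + 1 = 3
  (xz(z ∪ y))*y : C = 3 + (1−1) = 3 (closure spills across the concat boundary because the left factor accepts ε)
  ((xz(z ∪ y))*y)* : new start has ε-edges to the inner start and to the new accept, so C = 2 + 3 = 5
  (xz)? ∪ ((xz(z ∪ y))*y)* : new start ε-reaches every alternative's start; at least one alternative accepts ε, so the union's new accept is reached too: C = 1 + 3 + 5 + 1 = 10

10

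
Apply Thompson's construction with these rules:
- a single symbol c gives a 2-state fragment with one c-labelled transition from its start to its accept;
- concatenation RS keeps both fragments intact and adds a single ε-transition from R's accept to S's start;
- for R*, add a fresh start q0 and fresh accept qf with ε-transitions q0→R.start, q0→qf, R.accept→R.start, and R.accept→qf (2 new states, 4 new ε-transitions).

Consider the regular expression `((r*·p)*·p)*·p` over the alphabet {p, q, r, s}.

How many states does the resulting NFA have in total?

14

By structural recursion:
Each of the 4 symbol leaves contributes a 2-state fragment.
  r* → 4 states
  r*·p → 6 states
  (r*·p)* → 8 states
  (r*·p)*·p → 10 states
  ((r*·p)*·p)* → 12 states
  ((r*·p)*·p)*·p → 14 states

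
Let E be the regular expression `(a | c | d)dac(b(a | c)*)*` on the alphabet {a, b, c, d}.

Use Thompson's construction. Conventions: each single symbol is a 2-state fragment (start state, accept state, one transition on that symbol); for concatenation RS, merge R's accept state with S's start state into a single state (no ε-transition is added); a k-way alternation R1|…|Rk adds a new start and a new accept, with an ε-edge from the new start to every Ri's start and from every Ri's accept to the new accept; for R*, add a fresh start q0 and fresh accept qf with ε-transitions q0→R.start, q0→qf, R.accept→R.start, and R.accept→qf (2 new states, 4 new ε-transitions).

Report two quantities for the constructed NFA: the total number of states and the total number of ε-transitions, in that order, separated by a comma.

21, 18

Per subexpression:
Each of the 9 symbol leaves contributes 2 states and 0 ε-transitions.
  a | c | d → 8 states, 6 ε-transitions
  a | c → 6 states, 4 ε-transitions
  (a | c)* → 8 states, 8 ε-transitions
  b(a | c)* → 9 states, 8 ε-transitions
  (b(a | c)*)* → 11 states, 12 ε-transitions
  (a | c | d)dac(b(a | c)*)* → 21 states, 18 ε-transitions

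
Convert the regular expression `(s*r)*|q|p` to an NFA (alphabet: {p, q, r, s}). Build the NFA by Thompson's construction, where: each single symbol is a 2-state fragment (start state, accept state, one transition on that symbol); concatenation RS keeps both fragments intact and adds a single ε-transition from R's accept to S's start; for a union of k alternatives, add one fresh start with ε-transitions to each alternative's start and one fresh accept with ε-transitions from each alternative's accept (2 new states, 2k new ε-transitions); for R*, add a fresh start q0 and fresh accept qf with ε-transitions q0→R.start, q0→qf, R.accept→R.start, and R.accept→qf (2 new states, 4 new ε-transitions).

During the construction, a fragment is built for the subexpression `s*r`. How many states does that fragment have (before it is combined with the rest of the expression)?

Fragment for `s*r`:
Each of the 2 symbol leaves contributes a 2-state fragment.
  s* → 4 states
  s*r → 6 states

6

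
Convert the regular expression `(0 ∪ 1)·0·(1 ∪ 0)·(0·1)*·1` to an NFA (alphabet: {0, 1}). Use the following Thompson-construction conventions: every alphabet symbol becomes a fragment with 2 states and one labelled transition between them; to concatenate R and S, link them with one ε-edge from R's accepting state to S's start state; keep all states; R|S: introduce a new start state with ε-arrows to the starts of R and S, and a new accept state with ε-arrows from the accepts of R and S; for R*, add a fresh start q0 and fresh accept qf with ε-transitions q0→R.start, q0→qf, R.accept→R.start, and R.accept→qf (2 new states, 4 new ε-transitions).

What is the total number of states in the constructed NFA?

22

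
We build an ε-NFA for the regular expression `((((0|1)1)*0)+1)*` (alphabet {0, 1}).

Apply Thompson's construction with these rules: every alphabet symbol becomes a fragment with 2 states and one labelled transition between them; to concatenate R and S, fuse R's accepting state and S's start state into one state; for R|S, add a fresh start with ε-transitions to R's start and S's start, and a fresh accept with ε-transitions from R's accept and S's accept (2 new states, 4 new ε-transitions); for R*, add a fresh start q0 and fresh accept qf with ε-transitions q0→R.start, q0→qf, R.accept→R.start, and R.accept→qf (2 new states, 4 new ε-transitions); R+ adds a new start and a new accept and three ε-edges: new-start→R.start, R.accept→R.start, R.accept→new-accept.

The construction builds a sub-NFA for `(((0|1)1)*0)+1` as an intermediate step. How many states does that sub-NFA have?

13

Fragment for `(((0|1)1)*0)+1`:
Each of the 5 symbol leaves contributes a 2-state fragment.
  0|1 → 6 states
  (0|1)1 → 7 states
  ((0|1)1)* → 9 states
  ((0|1)1)*0 → 10 states
  (((0|1)1)*0)+ → 12 states
  (((0|1)1)*0)+1 → 13 states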